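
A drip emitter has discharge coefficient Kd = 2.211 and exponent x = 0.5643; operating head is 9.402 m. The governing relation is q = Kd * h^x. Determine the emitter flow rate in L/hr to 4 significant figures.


q = 2.211 * 9.402^0.5643 = 7.830 L/hr
Therefore the emitter flow rate = 7.830 L/hr.


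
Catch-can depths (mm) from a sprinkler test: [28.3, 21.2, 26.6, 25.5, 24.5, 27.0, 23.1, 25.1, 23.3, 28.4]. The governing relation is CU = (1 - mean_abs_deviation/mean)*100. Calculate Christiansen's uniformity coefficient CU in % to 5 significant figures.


mean = 25.30000 mm
mean |d_i - mean| = 1.860000 mm
CU = (1 - 1.860000/25.30000)*100 = 92.648 %
Therefore Christiansen's uniformity coefficient CU = 92.648 %.


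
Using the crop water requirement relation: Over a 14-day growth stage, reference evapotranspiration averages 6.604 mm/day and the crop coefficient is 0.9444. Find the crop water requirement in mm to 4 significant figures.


Approach: apply the crop water requirement relation, CWR = ET0 * Kc * days.
CWR = 6.604 * 0.9444 * 14 = 87.32 mm
Therefore the crop water requirement = 87.32 mm.


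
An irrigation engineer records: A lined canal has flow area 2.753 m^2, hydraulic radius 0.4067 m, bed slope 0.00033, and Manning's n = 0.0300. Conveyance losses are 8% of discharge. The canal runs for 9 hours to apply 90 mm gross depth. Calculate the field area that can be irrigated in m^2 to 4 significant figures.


Approach: apply Manning's equation with a conveyance and depth budget, Q = (1/n)*A*R^(2/3)*S^(1/2); Q_field = Q*(1-loss); Area = Q_field*t/(d/1000).
Step 1 — canal discharge (Manning's equation):
  Q = (1/0.0300) * 2.753 * 0.4067^(2/3) * 0.00033^(1/2) = 0.915078 m^3/s
Step 2 — delivered flow: Q_field = 0.915078*(1 - 8/100) = 0.841872 m^3/s
Step 3 — volume delivered: V = 0.841872 * 9*3600 = 27276.6 m^3
Step 4 — area served: A = V / (depth/1000) = 27276.6 / 0.09 = 303100 m^2
Therefore the field area that can be irrigated = 303100 m^2.


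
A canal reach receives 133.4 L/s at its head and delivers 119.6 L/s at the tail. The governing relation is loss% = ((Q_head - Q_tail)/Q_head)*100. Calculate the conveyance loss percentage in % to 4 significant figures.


loss = ((133.4 - 119.6)/133.4)*100 = 10.34 %
Therefore the conveyance loss percentage = 10.34 %.


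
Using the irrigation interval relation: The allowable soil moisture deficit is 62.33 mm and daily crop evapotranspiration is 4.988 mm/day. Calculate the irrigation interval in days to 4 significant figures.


Approach: apply the irrigation interval relation, interval = SMD / ETc.
interval = 62.33 / 4.988 = 12.50 days
Therefore the irrigation interval = 12.50 days.


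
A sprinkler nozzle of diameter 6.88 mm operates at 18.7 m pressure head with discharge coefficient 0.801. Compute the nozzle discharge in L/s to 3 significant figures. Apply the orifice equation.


Approach: apply the orifice equation, Q = Cd*A*sqrt(2*g*h), A = pi*(d/2)^2.
A = pi*(6.88e-3/2)^2 = 3.7176e-05 m^2
Q = 0.801 * 3.7176e-05 * sqrt(2*9.81*18.7) * 1000 = 0.570 L/s
Therefore the nozzle discharge = 0.570 L/s.


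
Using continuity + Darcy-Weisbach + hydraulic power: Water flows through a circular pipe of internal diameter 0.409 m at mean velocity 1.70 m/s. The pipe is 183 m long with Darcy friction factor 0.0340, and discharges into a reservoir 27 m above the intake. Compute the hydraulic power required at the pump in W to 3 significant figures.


Approach: apply continuity + Darcy-Weisbach + hydraulic power, Q = A*v; hf = f*(L/D)*(v^2/(2g)); H = static + hf; P = rho*g*Q*H.
Step 1 — flow rate (continuity, Q = A*v):
  A = pi*(0.409/2)^2 = 0.13138 m^2
  Q = 0.13138 * 1.70 = 0.22335 m^3/s
Step 2 — friction head loss (Darcy-Weisbach):
  hf = 0.0340 * (183/0.409) * (1.70^2 / (2*9.81))
  hf = 2.2408 m
Step 3 — total head: H = 27 + 2.2408 = 29.241 m
Step 4 — hydraulic power (P = rho*g*Q*H):
  P = 1000 * 9.81 * 0.22335 * 29.241 = 64100 W
Therefore the hydraulic power required at the pump = 64100 W.


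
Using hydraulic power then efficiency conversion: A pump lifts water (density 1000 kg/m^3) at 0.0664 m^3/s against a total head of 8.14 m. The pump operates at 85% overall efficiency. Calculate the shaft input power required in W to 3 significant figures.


Approach: apply hydraulic power then efficiency conversion, P = rho*g*Q*H; P_in = P/eta.
Step 1 — hydraulic power (P = rho*g*Q*H):
  P = 1000 * 9.81 * 0.0664 * 8.14 = 5302.3 W
Step 2 — input power: P_in = P/eta = 5302.3 / 0.85 = 6240 W
Therefore the shaft input power required = 6240 W.


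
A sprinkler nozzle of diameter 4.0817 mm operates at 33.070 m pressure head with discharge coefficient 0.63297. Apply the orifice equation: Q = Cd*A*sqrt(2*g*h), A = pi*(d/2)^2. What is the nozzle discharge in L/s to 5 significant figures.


A = pi*(4.0817e-3/2)^2 = 1.308495e-05 m^2
Q = 0.63297 * 1.308495e-05 * sqrt(2*9.81*33.070) * 1000 = 0.21097 L/s
Therefore the nozzle discharge = 0.21097 L/s.


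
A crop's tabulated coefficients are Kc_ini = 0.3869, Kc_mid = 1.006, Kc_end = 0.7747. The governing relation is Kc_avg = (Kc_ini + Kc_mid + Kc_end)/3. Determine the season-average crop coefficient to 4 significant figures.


Kc_avg = (0.3869 + 1.006 + 0.7747)/3 = 0.7225
Therefore the season-average crop coefficient = 0.7225.


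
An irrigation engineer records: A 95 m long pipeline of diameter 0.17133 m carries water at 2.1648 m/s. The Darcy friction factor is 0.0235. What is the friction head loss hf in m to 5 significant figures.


Approach: apply the Darcy-Weisbach equation, hf = f*(L/D)*(v^2/(2g)).
hf = 0.0235 * (95/0.17133) * (2.1648^2 / (2*9.81))
hf = 3.1124 m
Therefore the friction head loss hf = 3.1124 m.


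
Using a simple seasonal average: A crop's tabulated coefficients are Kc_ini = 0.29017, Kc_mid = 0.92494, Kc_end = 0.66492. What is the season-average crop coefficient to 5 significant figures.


Approach: apply a simple seasonal average, Kc_avg = (Kc_ini + Kc_mid + Kc_end)/3.
Kc_avg = (0.29017 + 0.92494 + 0.66492)/3 = 0.62668
Therefore the season-average crop coefficient = 0.62668.


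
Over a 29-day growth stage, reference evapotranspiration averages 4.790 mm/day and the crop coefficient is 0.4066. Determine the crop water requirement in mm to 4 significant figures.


Approach: apply the crop water requirement relation, CWR = ET0 * Kc * days.
CWR = 4.790 * 0.4066 * 29 = 56.48 mm
Therefore the crop water requirement = 56.48 mm.


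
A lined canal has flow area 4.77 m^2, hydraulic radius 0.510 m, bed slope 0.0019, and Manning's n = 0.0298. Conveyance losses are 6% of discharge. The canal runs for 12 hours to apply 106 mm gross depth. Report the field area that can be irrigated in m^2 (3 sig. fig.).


Approach: apply Manning's equation with a conveyance and depth budget, Q = (1/n)*A*R^(2/3)*S^(1/2); Q_field = Q*(1-loss); Area = Q_field*t/(d/1000).
Step 1 — canal discharge (Manning's equation):
  Q = (1/0.0298) * 4.77 * 0.510^(2/3) * 0.0019^(1/2) = 4.4537 m^3/s
Step 2 — delivered flow: Q_field = 4.4537*(1 - 6/100) = 4.1865 m^3/s
Step 3 — volume delivered: V = 4.1865 * 12*3600 = 180860 m^3
Step 4 — area served: A = V / (depth/1000) = 180860 / 0.106 = 1710000 m^2
Therefore the field area that can be irrigated = 1710000 m^2.


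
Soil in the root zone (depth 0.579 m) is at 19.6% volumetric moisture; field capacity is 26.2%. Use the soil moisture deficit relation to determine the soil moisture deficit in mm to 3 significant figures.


Approach: apply the soil moisture deficit relation, SMD = (FC - theta)/100 * depth * 1000.
SMD = (26.2 - 19.6)/100 * 0.579 * 1000 = 38.2 mm
Therefore the soil moisture deficit = 38.2 mm.


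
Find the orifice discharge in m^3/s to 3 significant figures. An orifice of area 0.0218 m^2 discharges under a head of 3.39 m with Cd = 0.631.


Approach: apply the orifice equation, Q = Cd*A*sqrt(2*g*h).
Q = 0.631 * 0.0218 * sqrt(2*9.81*3.39) = 0.112 m^3/s
Therefore the orifice discharge = 0.112 m^3/s.


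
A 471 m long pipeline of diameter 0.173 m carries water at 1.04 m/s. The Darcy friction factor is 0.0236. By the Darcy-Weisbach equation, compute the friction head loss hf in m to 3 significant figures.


Approach: apply the Darcy-Weisbach equation, hf = f*(L/D)*(v^2/(2g)).
hf = 0.0236 * (471/0.173) * (1.04^2 / (2*9.81))
hf = 3.54 m
Therefore the friction head loss hf = 3.54 m.


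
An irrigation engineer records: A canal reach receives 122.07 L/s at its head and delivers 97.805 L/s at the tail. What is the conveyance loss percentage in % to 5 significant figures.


Approach: apply the conveyance loss ratio, loss% = ((Q_head - Q_tail)/Q_head)*100.
loss = ((122.07 - 97.805)/122.07)*100 = 19.878 %
Therefore the conveyance loss percentage = 19.878 %.


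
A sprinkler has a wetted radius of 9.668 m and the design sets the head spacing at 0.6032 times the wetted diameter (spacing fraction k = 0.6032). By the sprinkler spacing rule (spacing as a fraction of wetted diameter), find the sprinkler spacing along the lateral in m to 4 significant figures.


Approach: apply the sprinkler spacing rule (spacing as a fraction of wetted diameter), S = k*(2*R).
S = 0.6032 * (2 * 9.668) = 11.66 m
Therefore the sprinkler spacing along the lateral = 11.66 m.


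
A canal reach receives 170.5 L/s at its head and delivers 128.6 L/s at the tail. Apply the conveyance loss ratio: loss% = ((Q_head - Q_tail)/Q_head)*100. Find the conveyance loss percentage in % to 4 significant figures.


loss = ((170.5 - 128.6)/170.5)*100 = 24.57 %
Therefore the conveyance loss percentage = 24.57 %.


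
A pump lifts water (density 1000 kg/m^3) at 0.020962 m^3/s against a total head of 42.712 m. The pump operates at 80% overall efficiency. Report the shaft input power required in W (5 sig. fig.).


Approach: apply hydraulic power then efficiency conversion, P = rho*g*Q*H; P_in = P/eta.
Step 1 — hydraulic power (P = rho*g*Q*H):
  P = 1000 * 9.81 * 0.020962 * 42.712 = 8783.177 W
Step 2 — input power: P_in = P/eta = 8783.177 / 0.8 = 10979 W
Therefore the shaft input power required = 10979 W.


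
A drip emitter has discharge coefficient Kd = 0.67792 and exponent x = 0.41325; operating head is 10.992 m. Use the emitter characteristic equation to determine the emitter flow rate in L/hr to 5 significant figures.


Approach: apply the emitter characteristic equation, q = Kd * h^x.
q = 0.67792 * 10.992^0.41325 = 1.8256 L/hr
Therefore the emitter flow rate = 1.8256 L/hr.


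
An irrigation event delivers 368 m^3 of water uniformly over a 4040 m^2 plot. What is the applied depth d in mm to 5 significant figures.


Approach: apply depth from volume over area, d = (V/A)*1000.
d = (368 / 4040) * 1000 = 91.089 mm
Therefore the applied depth d = 91.089 mm.


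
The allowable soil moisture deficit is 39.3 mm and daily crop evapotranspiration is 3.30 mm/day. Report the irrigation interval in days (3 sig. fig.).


Approach: apply the irrigation interval relation, interval = SMD / ETc.
interval = 39.3 / 3.30 = 11.9 days
Therefore the irrigation interval = 11.9 days.


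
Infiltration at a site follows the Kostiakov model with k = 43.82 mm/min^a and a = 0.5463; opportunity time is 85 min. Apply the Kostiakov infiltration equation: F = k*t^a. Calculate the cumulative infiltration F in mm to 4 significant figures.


F = 43.82 * 85^0.5463 = 496.3 mm
Therefore the cumulative infiltration F = 496.3 mm.


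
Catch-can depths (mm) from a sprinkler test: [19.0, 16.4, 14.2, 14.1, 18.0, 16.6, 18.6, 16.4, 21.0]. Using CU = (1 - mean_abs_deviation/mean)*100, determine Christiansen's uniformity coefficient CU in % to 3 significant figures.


mean = 17.144 mm
mean |d_i - mean| = 1.7827 mm
CU = (1 - 1.7827/17.144)*100 = 89.6 %
Therefore Christiansen's uniformity coefficient CU = 89.6 %.


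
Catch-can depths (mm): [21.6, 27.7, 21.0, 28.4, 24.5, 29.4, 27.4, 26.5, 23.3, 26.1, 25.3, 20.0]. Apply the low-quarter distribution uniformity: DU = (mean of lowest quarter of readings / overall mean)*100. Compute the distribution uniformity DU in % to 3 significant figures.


sorted lowest 3 of 12: [20.0, 21.0, 21.6] -> mean = 20.867 mm
overall mean = 25.100 mm
DU = (20.867/25.100)*100 = 83.1 %
Therefore the distribution uniformity DU = 83.1 %.


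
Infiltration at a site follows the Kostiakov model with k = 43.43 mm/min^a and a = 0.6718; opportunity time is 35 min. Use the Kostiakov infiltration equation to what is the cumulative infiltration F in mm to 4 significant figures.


Approach: apply the Kostiakov infiltration equation, F = k*t^a.
F = 43.43 * 35^0.6718 = 473.3 mm
Therefore the cumulative infiltration F = 473.3 mm.


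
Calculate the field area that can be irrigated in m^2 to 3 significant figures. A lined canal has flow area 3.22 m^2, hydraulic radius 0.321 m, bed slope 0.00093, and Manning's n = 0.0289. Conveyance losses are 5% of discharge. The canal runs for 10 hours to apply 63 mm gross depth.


Approach: apply Manning's equation with a conveyance and depth budget, Q = (1/n)*A*R^(2/3)*S^(1/2); Q_field = Q*(1-loss); Area = Q_field*t/(d/1000).
Step 1 — canal discharge (Manning's equation):
  Q = (1/0.0289) * 3.22 * 0.321^(2/3) * 0.00093^(1/2) = 1.5930 m^3/s
Step 2 — delivered flow: Q_field = 1.5930*(1 - 5/100) = 1.5133 m^3/s
Step 3 — volume delivered: V = 1.5133 * 10*3600 = 54479 m^3
Step 4 — area served: A = V / (depth/1000) = 54479 / 0.063 = 865000 m^2
Therefore the field area that can be irrigated = 865000 m^2.


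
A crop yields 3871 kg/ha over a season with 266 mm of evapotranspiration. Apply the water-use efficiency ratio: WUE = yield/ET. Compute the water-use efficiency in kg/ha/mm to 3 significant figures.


WUE = 3871 / 266 = 14.6 kg/ha/mm
Therefore the water-use efficiency = 14.6 kg/ha/mm.


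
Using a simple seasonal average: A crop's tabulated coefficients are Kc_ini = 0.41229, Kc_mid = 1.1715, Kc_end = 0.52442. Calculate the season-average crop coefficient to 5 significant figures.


Approach: apply a simple seasonal average, Kc_avg = (Kc_ini + Kc_mid + Kc_end)/3.
Kc_avg = (0.41229 + 1.1715 + 0.52442)/3 = 0.70274
Therefore the season-average crop coefficient = 0.70274.


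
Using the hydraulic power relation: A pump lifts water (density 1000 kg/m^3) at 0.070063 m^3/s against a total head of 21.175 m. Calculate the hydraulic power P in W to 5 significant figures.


Approach: apply the hydraulic power relation, P = rho*g*Q*H.
P = 1000 * 9.81 * 0.070063 * 21.175 = 14554 W
Therefore the hydraulic power P = 14554 W.


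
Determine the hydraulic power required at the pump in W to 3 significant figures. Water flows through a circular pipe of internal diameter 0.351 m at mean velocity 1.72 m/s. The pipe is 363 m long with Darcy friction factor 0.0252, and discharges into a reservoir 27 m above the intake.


Approach: apply continuity + Darcy-Weisbach + hydraulic power, Q = A*v; hf = f*(L/D)*(v^2/(2g)); H = static + hf; P = rho*g*Q*H.
Step 1 — flow rate (continuity, Q = A*v):
  A = pi*(0.351/2)^2 = 0.096762 m^2
  Q = 0.096762 * 1.72 = 0.16643 m^3/s
Step 2 — friction head loss (Darcy-Weisbach):
  hf = 0.0252 * (363/0.351) * (1.72^2 / (2*9.81))
  hf = 3.9297 m
Step 3 — total head: H = 27 + 3.9297 = 30.930 m
Step 4 — hydraulic power (P = rho*g*Q*H):
  P = 1000 * 9.81 * 0.16643 * 30.930 = 50500 W
Therefore the hydraulic power required at the pump = 50500 W.


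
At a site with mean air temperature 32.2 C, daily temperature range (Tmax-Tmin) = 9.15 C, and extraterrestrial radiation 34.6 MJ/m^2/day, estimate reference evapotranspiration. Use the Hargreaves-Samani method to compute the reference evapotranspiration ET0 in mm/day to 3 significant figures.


Approach: apply the Hargreaves-Samani method, ET0 = 0.0023*(Tmean+17.8)*sqrt(Tmax-Tmin)*0.408*Ra.
ET0 = 0.0023*(32.2+17.8)*sqrt(9.15)*0.408*34.6 = 4.91 mm/day
Therefore the reference evapotranspiration ET0 = 4.91 mm/day.


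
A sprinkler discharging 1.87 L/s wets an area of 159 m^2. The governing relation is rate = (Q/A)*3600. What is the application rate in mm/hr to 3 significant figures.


rate = (1.87 / 159) * 3600 = 42.3 mm/hr
Therefore the application rate = 42.3 mm/hr.


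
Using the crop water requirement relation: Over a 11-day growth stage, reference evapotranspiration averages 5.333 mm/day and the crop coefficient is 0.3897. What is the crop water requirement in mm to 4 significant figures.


Approach: apply the crop water requirement relation, CWR = ET0 * Kc * days.
CWR = 5.333 * 0.3897 * 11 = 22.86 mm
Therefore the crop water requirement = 22.86 mm.


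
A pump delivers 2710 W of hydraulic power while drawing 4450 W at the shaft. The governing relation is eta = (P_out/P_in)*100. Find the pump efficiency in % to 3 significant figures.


eta = (2710 / 4450) * 100 = 60.9 %
Therefore the pump efficiency = 60.9 %.


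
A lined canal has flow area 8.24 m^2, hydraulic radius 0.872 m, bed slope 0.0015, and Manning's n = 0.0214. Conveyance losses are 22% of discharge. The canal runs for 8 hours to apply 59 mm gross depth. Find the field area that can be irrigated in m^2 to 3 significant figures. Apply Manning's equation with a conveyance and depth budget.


Approach: apply Manning's equation with a conveyance and depth budget, Q = (1/n)*A*R^(2/3)*S^(1/2); Q_field = Q*(1-loss); Area = Q_field*t/(d/1000).
Step 1 — canal discharge (Manning's equation):
  Q = (1/0.0214) * 8.24 * 0.872^(2/3) * 0.0015^(1/2) = 13.611 m^3/s
Step 2 — delivered flow: Q_field = 13.611*(1 - 22/100) = 10.617 m^3/s
Step 3 — volume delivered: V = 10.617 * 8*3600 = 305770 m^3
Step 4 — area served: A = V / (depth/1000) = 305770 / 0.059 = 5180000 m^2
Therefore the field area that can be irrigated = 5180000 m^2.


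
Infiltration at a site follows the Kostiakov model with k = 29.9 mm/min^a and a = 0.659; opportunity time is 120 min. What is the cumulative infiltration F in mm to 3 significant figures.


Approach: apply the Kostiakov infiltration equation, F = k*t^a.
F = 29.9 * 120^0.659 = 701 mm
Therefore the cumulative infiltration F = 701 mm.


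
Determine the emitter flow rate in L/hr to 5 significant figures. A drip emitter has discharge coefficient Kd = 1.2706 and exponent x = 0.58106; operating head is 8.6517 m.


Approach: apply the emitter characteristic equation, q = Kd * h^x.
q = 1.2706 * 8.6517^0.58106 = 4.4517 L/hr
Therefore the emitter flow rate = 4.4517 L/hr.


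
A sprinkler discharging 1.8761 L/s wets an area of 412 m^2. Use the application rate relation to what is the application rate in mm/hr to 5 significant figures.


Approach: apply the application rate relation, rate = (Q/A)*3600.
rate = (1.8761 / 412) * 3600 = 16.393 mm/hr
Therefore the application rate = 16.393 mm/hr.


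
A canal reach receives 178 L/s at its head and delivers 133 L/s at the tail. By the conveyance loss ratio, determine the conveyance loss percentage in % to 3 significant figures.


Approach: apply the conveyance loss ratio, loss% = ((Q_head - Q_tail)/Q_head)*100.
loss = ((178 - 133)/178)*100 = 25.3 %
Therefore the conveyance loss percentage = 25.3 %.


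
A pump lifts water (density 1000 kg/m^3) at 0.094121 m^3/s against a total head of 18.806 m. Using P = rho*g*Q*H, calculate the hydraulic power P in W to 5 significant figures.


P = 1000 * 9.81 * 0.094121 * 18.806 = 17364 W
Therefore the hydraulic power P = 17364 W.


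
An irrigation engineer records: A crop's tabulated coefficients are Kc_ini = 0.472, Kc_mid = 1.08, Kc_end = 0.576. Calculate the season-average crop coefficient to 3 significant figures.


Approach: apply a simple seasonal average, Kc_avg = (Kc_ini + Kc_mid + Kc_end)/3.
Kc_avg = (0.472 + 1.08 + 0.576)/3 = 0.709
Therefore the season-average crop coefficient = 0.709.


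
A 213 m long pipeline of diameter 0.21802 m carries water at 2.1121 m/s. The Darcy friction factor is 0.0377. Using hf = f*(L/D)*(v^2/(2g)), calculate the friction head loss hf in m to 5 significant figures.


hf = 0.0377 * (213/0.21802) * (2.1121^2 / (2*9.81))
hf = 8.3744 m
Therefore the friction head loss hf = 8.3744 m.


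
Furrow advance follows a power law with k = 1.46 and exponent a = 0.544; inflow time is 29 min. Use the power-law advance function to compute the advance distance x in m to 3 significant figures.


Approach: apply the power-law advance function, x = k*t^a.
x = 1.46 * 29^0.544 = 9.12 m
Therefore the advance distance x = 9.12 m.


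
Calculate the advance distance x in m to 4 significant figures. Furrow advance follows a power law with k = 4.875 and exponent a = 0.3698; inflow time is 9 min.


Approach: apply the power-law advance function, x = k*t^a.
x = 4.875 * 9^0.3698 = 10.99 m
Therefore the advance distance x = 10.99 m.


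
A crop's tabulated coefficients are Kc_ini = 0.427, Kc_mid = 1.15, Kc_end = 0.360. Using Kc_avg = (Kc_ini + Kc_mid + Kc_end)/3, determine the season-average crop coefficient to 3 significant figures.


Kc_avg = (0.427 + 1.15 + 0.360)/3 = 0.646
Therefore the season-average crop coefficient = 0.646.


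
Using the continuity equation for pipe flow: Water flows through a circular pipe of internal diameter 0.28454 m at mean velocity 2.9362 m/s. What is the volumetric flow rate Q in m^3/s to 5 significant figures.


Approach: apply the continuity equation for pipe flow, Q = A * v with A = pi*(D/2)^2.
A = pi*(0.28454/2)^2 = 0.06358820 m^2
Q = 0.06358820 * 2.9362 = 0.18671 m^3/s
Therefore the volumetric flow rate Q = 0.18671 m^3/s.


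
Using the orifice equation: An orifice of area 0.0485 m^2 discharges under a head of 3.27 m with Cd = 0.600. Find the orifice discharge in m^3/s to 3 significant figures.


Approach: apply the orifice equation, Q = Cd*A*sqrt(2*g*h).
Q = 0.600 * 0.0485 * sqrt(2*9.81*3.27) = 0.233 m^3/s
Therefore the orifice discharge = 0.233 m^3/s.


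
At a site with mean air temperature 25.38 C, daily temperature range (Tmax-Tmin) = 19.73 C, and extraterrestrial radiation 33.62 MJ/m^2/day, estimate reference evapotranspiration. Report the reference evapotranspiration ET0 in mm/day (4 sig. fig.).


Approach: apply the Hargreaves-Samani method, ET0 = 0.0023*(Tmean+17.8)*sqrt(Tmax-Tmin)*0.408*Ra.
ET0 = 0.0023*(25.38+17.8)*sqrt(19.73)*0.408*33.62 = 6.051 mm/day
Therefore the reference evapotranspiration ET0 = 6.051 mm/day.


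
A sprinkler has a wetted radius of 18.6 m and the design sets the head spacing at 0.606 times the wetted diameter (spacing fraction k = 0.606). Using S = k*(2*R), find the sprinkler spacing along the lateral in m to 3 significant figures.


S = 0.606 * (2 * 18.6) = 22.5 m
Therefore the sprinkler spacing along the lateral = 22.5 m.


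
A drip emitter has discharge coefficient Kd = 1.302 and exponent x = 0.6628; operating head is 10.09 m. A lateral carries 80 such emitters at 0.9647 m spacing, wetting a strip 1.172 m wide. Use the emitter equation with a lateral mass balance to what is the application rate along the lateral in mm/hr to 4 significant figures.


Approach: apply the emitter equation with a lateral mass balance, q = Kd*h^x; Q = n*q; rate = Q/(n*spacing*width).
Step 1 — single emitter flow (q = Kd*h^x):
  q = 1.302 * 10.09^0.6628 = 6.02546 L/hr
Step 2 — total lateral flow: Q = 80 * 6.02546 = 482.037 L/hr
Step 3 — wetted area: A = 80 * 0.9647 * 1.172 = 90.4503 m^2
Step 4 — application rate: Q/A = 482.037/90.4503 = 5.329 mm/hr
Therefore the application rate along the lateral = 5.329 mm/hr.


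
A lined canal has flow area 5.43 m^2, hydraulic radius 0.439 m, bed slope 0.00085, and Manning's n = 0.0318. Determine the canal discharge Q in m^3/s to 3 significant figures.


Approach: apply Manning's equation, Q = (1/n)*A*R^(2/3)*S^(1/2).
Q = (1/0.0318) * 5.43 * 0.439^(2/3) * 0.00085^(1/2) = 2.88 m^3/s
Therefore the canal discharge Q = 2.88 m^3/s.


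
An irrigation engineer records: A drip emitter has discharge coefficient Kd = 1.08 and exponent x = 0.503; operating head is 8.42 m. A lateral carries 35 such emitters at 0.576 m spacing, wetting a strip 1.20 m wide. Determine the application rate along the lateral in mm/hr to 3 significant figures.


Approach: apply the emitter equation with a lateral mass balance, q = Kd*h^x; Q = n*q; rate = Q/(n*spacing*width).
Step 1 — single emitter flow (q = Kd*h^x):
  q = 1.08 * 8.42^0.503 = 3.1540 L/hr
Step 2 — total lateral flow: Q = 35 * 3.1540 = 110.39 L/hr
Step 3 — wetted area: A = 35 * 0.576 * 1.20 = 24.192 m^2
Step 4 — application rate: Q/A = 110.39/24.192 = 4.56 mm/hr
Therefore the application rate along the lateral = 4.56 mm/hr.


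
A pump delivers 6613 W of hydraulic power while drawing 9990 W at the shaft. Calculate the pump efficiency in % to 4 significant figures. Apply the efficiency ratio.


Approach: apply the efficiency ratio, eta = (P_out/P_in)*100.
eta = (6613 / 9990) * 100 = 66.20 %
Therefore the pump efficiency = 66.20 %.


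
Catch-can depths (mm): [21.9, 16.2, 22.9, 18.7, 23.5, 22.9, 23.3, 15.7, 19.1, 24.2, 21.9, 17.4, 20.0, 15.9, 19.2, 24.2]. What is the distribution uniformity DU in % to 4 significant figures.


Approach: apply the low-quarter distribution uniformity, DU = (mean of lowest quarter of readings / overall mean)*100.
sorted lowest 4 of 16: [15.7, 15.9, 16.2, 17.4] -> mean = 16.3000 mm
overall mean = 20.4375 mm
DU = (16.3000/20.4375)*100 = 79.76 %
Therefore the distribution uniformity DU = 79.76 %.


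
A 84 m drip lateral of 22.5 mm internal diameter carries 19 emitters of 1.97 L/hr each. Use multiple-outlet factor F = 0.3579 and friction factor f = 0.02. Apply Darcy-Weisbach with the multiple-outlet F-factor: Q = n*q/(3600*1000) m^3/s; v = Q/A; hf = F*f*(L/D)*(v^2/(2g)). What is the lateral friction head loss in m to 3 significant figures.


Q = 19*1.97/(3600*1000) = 1.0397e-05 m^3/s
A = pi*(22.5e-3/2)^2 = 3.9761e-04 m^2, so v = Q/A = 0.026149 m/s
hf = 0.3579*0.02*(84/0.0225)*(0.026149^2/(2*9.81)) = 0.000931 m
Therefore the lateral friction head loss = 0.000931 m.


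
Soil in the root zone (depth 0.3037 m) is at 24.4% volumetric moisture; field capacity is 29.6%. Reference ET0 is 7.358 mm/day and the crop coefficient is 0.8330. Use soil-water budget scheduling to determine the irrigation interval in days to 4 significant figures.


Approach: apply soil-water budget scheduling, SMD = (FC-theta)/100*depth*1000; ETc = ET0*Kc; interval = SMD/ETc.
Step 1 — soil moisture deficit:
  SMD = (29.6 - 24.4)/100 * 0.3037 * 1000 = 15.7924 mm
Step 2 — daily crop ET (ETc = ET0*Kc):
  ETc = 7.358 * 0.8330 = 6.12921 mm/day
Step 3 — irrigation interval (SMD/ETc):
  interval = 15.7924 / 6.12921 = 2.577 days
Therefore the irrigation interval = 2.577 days.


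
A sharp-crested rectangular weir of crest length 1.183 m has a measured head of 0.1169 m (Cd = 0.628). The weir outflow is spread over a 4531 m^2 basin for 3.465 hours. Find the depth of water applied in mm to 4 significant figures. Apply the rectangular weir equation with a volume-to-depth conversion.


Approach: apply the rectangular weir equation with a volume-to-depth conversion, Q = (2/3)*Cd*L*sqrt(2g)*H^1.5; d = Q*t/A * 1000.
Step 1 — weir discharge:
  Q = (2/3)*0.628*1.183*sqrt(2*9.81)*0.1169^1.5 = 0.0876848 m^3/s
Step 2 — volume: V = 0.0876848 * 3.465*3600 = 1093.78 m^3
Step 3 — depth: d = V/A * 1000 = 1093.78/4531 * 1000 = 241.4 mm
Therefore the depth of water applied = 241.4 mm.


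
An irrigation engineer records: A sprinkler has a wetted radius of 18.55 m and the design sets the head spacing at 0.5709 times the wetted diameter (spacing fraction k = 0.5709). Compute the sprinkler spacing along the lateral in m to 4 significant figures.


Approach: apply the sprinkler spacing rule (spacing as a fraction of wetted diameter), S = k*(2*R).
S = 0.5709 * (2 * 18.55) = 21.18 m
Therefore the sprinkler spacing along the lateral = 21.18 m.


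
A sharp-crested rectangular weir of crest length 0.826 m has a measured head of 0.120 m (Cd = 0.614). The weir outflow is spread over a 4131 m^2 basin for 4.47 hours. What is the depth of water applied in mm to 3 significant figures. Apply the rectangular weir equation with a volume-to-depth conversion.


Approach: apply the rectangular weir equation with a volume-to-depth conversion, Q = (2/3)*Cd*L*sqrt(2g)*H^1.5; d = Q*t/A * 1000.
Step 1 — weir discharge:
  Q = (2/3)*0.614*0.826*sqrt(2*9.81)*0.120^1.5 = 0.062256 m^3/s
Step 2 — volume: V = 0.062256 * 4.47*3600 = 1001.8 m^3
Step 3 — depth: d = V/A * 1000 = 1001.8/4131 * 1000 = 243 mm
Therefore the depth of water applied = 243 mm.


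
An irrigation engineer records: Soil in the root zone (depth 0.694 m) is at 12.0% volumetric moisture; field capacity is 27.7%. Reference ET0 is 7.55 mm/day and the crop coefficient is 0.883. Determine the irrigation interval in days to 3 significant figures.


Approach: apply soil-water budget scheduling, SMD = (FC-theta)/100*depth*1000; ETc = ET0*Kc; interval = SMD/ETc.
Step 1 — soil moisture deficit:
  SMD = (27.7 - 12.0)/100 * 0.694 * 1000 = 108.96 mm
Step 2 — daily crop ET (ETc = ET0*Kc):
  ETc = 7.55 * 0.883 = 6.6666 mm/day
Step 3 — irrigation interval (SMD/ETc):
  interval = 108.96 / 6.6666 = 16.3 days
Therefore the irrigation interval = 16.3 days.


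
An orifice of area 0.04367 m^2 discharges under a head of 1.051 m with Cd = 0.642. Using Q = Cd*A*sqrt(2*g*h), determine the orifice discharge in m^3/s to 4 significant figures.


Q = 0.642 * 0.04367 * sqrt(2*9.81*1.051) = 0.1273 m^3/s
Therefore the orifice discharge = 0.1273 m^3/s.


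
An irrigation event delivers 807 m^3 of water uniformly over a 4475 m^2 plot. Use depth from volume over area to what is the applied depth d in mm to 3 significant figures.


Approach: apply depth from volume over area, d = (V/A)*1000.
d = (807 / 4475) * 1000 = 180 mm
Therefore the applied depth d = 180 mm.


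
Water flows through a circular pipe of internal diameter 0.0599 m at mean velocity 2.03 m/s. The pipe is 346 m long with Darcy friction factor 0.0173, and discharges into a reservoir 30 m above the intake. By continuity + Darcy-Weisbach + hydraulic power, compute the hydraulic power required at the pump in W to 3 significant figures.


Approach: apply continuity + Darcy-Weisbach + hydraulic power, Q = A*v; hf = f*(L/D)*(v^2/(2g)); H = static + hf; P = rho*g*Q*H.
Step 1 — flow rate (continuity, Q = A*v):
  A = pi*(0.0599/2)^2 = 0.0028180 m^2
  Q = 0.0028180 * 2.03 = 0.0057206 m^3/s
Step 2 — friction head loss (Darcy-Weisbach):
  hf = 0.0173 * (346/0.0599) * (2.03^2 / (2*9.81))
  hf = 20.989 m
Step 3 — total head: H = 30 + 20.989 = 50.989 m
Step 4 — hydraulic power (P = rho*g*Q*H):
  P = 1000 * 9.81 * 0.0057206 * 50.989 = 2860 W
Therefore the hydraulic power required at the pump = 2860 W.


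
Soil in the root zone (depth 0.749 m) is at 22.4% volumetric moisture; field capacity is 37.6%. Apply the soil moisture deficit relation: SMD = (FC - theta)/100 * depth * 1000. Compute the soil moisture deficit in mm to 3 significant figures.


SMD = (37.6 - 22.4)/100 * 0.749 * 1000 = 114 mm
Therefore the soil moisture deficit = 114 mm.


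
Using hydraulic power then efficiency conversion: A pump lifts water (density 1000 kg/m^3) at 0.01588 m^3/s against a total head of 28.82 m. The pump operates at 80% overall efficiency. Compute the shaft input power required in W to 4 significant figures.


Approach: apply hydraulic power then efficiency conversion, P = rho*g*Q*H; P_in = P/eta.
Step 1 — hydraulic power (P = rho*g*Q*H):
  P = 1000 * 9.81 * 0.01588 * 28.82 = 4489.66 W
Step 2 — input power: P_in = P/eta = 4489.66 / 0.8 = 5612 W
Therefore the shaft input power required = 5612 W.


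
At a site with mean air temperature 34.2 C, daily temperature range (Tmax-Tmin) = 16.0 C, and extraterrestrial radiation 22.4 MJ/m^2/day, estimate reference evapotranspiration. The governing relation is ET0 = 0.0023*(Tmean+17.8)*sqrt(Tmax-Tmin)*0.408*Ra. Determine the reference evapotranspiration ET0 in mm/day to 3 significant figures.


ET0 = 0.0023*(34.2+17.8)*sqrt(16.0)*0.408*22.4 = 4.37 mm/day
Therefore the reference evapotranspiration ET0 = 4.37 mm/day.


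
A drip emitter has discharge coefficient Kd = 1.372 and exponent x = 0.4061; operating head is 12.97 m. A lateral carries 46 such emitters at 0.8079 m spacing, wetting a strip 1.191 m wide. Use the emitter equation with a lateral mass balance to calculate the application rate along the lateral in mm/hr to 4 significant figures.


Approach: apply the emitter equation with a lateral mass balance, q = Kd*h^x; Q = n*q; rate = Q/(n*spacing*width).
Step 1 — single emitter flow (q = Kd*h^x):
  q = 1.372 * 12.97^0.4061 = 3.88436 L/hr
Step 2 — total lateral flow: Q = 46 * 3.88436 = 178.680 L/hr
Step 3 — wetted area: A = 46 * 0.8079 * 1.191 = 44.2616 m^2
Step 4 — application rate: Q/A = 178.680/44.2616 = 4.037 mm/hr
Therefore the application rate along the lateral = 4.037 mm/hr.


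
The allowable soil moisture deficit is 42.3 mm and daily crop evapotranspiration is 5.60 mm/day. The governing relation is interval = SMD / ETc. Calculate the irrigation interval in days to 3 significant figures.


interval = 42.3 / 5.60 = 7.55 days
Therefore the irrigation interval = 7.55 days.


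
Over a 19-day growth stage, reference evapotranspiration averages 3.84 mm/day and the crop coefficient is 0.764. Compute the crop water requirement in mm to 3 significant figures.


Approach: apply the crop water requirement relation, CWR = ET0 * Kc * days.
CWR = 3.84 * 0.764 * 19 = 55.7 mm
Therefore the crop water requirement = 55.7 mm.


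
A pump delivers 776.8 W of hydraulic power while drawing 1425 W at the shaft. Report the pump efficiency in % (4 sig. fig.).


Approach: apply the efficiency ratio, eta = (P_out/P_in)*100.
eta = (776.8 / 1425) * 100 = 54.51 %
Therefore the pump efficiency = 54.51 %.


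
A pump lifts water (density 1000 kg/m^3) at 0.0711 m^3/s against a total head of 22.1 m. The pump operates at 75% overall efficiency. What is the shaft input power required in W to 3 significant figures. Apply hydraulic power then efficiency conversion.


Approach: apply hydraulic power then efficiency conversion, P = rho*g*Q*H; P_in = P/eta.
Step 1 — hydraulic power (P = rho*g*Q*H):
  P = 1000 * 9.81 * 0.0711 * 22.1 = 15415 W
Step 2 — input power: P_in = P/eta = 15415 / 0.75 = 20600 W
Therefore the shaft input power required = 20600 W.


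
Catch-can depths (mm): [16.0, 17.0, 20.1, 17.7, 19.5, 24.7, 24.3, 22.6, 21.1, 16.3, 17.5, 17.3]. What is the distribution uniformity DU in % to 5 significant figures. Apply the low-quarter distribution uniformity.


Approach: apply the low-quarter distribution uniformity, DU = (mean of lowest quarter of readings / overall mean)*100.
sorted lowest 3 of 12: [16.0, 16.3, 17.0] -> mean = 16.43333 mm
overall mean = 19.50833 mm
DU = (16.43333/19.50833)*100 = 84.238 %
Therefore the distribution uniformity DU = 84.238 %.


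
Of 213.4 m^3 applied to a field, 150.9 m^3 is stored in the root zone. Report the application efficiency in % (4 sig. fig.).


Approach: apply the application efficiency ratio, Ea = (stored/applied)*100.
Ea = (150.9/213.4)*100 = 70.71 %
Therefore the application efficiency = 70.71 %.


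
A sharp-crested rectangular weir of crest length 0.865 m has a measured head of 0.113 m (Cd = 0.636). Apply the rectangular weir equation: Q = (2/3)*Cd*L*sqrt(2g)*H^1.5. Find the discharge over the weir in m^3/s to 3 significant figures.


Q = (2/3)*0.636*0.865*sqrt(2*9.81)*0.113^1.5 = 0.0617 m^3/s
Therefore the discharge over the weir = 0.0617 m^3/s.


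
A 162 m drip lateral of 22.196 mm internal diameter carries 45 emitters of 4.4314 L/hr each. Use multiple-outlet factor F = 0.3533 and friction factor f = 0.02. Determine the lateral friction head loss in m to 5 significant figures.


Approach: apply Darcy-Weisbach with the multiple-outlet F-factor, Q = n*q/(3600*1000) m^3/s; v = Q/A; hf = F*f*(L/D)*(v^2/(2g)).
Q = 45*4.4314/(3600*1000) = 5.539250e-05 m^3/s
A = pi*(22.196e-3/2)^2 = 3.869362e-04 m^2, so v = Q/A = 0.1431567 m/s
hf = 0.3533*0.02*(162/0.022196)*(0.1431567^2/(2*9.81)) = 0.053869 m
Therefore the lateral friction head loss = 0.053869 m.


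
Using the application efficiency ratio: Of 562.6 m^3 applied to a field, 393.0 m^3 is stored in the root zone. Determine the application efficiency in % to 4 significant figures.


Approach: apply the application efficiency ratio, Ea = (stored/applied)*100.
Ea = (393.0/562.6)*100 = 69.85 %
Therefore the application efficiency = 69.85 %.


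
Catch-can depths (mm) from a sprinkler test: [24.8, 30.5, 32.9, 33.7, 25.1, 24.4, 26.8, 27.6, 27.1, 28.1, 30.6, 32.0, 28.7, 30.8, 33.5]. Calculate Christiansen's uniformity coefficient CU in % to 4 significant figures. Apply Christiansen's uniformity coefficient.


Approach: apply Christiansen's uniformity coefficient, CU = (1 - mean_abs_deviation/mean)*100.
mean = 29.1067 mm
mean |d_i - mean| = 2.70044 mm
CU = (1 - 2.70044/29.1067)*100 = 90.72 %
Therefore Christiansen's uniformity coefficient CU = 90.72 %.


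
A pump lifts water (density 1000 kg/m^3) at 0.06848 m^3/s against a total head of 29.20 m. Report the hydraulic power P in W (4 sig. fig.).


Approach: apply the hydraulic power relation, P = rho*g*Q*H.
P = 1000 * 9.81 * 0.06848 * 29.20 = 19620 W
Therefore the hydraulic power P = 19620 W.


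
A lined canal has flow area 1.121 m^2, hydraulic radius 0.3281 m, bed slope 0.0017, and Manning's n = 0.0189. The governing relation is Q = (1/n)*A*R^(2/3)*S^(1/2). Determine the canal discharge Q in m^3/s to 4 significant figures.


Q = (1/0.0189) * 1.121 * 0.3281^(2/3) * 0.0017^(1/2) = 1.163 m^3/s
Therefore the canal discharge Q = 1.163 m^3/s.


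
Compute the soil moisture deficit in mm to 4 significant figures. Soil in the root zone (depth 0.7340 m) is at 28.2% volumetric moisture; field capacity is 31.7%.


Approach: apply the soil moisture deficit relation, SMD = (FC - theta)/100 * depth * 1000.
SMD = (31.7 - 28.2)/100 * 0.7340 * 1000 = 25.69 mm
Therefore the soil moisture deficit = 25.69 mm.


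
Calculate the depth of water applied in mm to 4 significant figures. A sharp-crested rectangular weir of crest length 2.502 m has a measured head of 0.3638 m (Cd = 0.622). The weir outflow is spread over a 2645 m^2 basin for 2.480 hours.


Approach: apply the rectangular weir equation with a volume-to-depth conversion, Q = (2/3)*Cd*L*sqrt(2g)*H^1.5; d = Q*t/A * 1000.
Step 1 — weir discharge:
  Q = (2/3)*0.622*2.502*sqrt(2*9.81)*0.3638^1.5 = 1.00839 m^3/s
Step 2 — volume: V = 1.00839 * 2.480*3600 = 9002.94 m^3
Step 3 — depth: d = V/A * 1000 = 9002.94/2645 * 1000 = 3404 mm
Therefore the depth of water applied = 3404 mm.


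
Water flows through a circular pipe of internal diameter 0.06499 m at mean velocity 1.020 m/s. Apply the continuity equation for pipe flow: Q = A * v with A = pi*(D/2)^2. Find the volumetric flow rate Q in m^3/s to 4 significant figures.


A = pi*(0.06499/2)^2 = 0.00331729 m^2
Q = 0.00331729 * 1.020 = 0.003384 m^3/s
Therefore the volumetric flow rate Q = 0.003384 m^3/s.


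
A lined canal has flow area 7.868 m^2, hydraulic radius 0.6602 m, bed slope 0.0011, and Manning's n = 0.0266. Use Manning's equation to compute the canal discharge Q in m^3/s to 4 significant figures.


Approach: apply Manning's equation, Q = (1/n)*A*R^(2/3)*S^(1/2).
Q = (1/0.0266) * 7.868 * 0.6602^(2/3) * 0.0011^(1/2) = 7.438 m^3/s
Therefore the canal discharge Q = 7.438 m^3/s.


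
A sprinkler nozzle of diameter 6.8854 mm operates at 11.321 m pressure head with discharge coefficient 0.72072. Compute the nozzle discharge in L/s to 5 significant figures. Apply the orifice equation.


Approach: apply the orifice equation, Q = Cd*A*sqrt(2*g*h), A = pi*(d/2)^2.
A = pi*(6.8854e-3/2)^2 = 3.723473e-05 m^2
Q = 0.72072 * 3.723473e-05 * sqrt(2*9.81*11.321) * 1000 = 0.39995 L/s
Therefore the nozzle discharge = 0.39995 L/s.


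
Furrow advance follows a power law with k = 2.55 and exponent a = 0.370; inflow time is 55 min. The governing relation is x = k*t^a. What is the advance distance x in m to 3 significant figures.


x = 2.55 * 55^0.370 = 11.2 m
Therefore the advance distance x = 11.2 m.
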